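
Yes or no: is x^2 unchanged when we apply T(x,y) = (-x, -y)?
Yes

Substitute T(x,y) = (-x, -y) into the expression and compare with the original.

Original: x^2
After applying T: (-x)^2 = x^2

This is identical to the original x^2, so the expression is invariant.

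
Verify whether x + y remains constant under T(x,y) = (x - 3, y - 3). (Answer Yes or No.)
No

Substitute T(x,y) = (x - 3, y - 3) into the expression and compare with the original.

Original: x + y
After applying T: (x - 3) + (y - 3) = x + y - 6

This differs from the original x + y (difference: -6), so the expression is NOT invariant.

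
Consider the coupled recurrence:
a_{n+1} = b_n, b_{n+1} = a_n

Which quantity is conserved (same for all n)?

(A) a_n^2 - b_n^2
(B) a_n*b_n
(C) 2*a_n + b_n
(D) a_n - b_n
B

Replace a_n by a_{n+1} = b_n and b_n by b_{n+1} = a_n in each option and simplify:
(A) a_n^2 - b_n^2  ->  (b_n)^2 - (a_n)^2 = -a_n^2 + b_n^2   [not conserved]
(B) a_n*b_n  ->  (b_n)*(a_n) = a_n*b_n   [conserved]
(C) 2*a_n + b_n  ->  2*(b_n) + (a_n) = a_n + 2*b_n   [not conserved]
(D) a_n - b_n  ->  (b_n) - (a_n) = -a_n + b_n   [not conserved]

Only (B) a_n*b_n returns to itself after one step, so it is the conserved quantity.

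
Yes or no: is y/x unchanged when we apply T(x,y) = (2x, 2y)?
Yes

Substitute T(x,y) = (2x, 2y) into the expression and compare with the original.

Original: y/x
After applying T: (2y)/(2x) = y/x

This is identical to the original y/x, so the expression is invariant.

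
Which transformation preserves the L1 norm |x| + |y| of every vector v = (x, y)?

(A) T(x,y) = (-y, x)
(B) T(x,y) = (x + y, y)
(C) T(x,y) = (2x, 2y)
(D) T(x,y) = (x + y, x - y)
A

A transformation preserves a norm if ||T(v)|| = ||v|| for every v; a single vector where the norm changes rules an option out.

(A) T(x,y) = (-y, x): preserves the norm -- it only permutes the coordinates and/or flips signs, which leaves |x| + |y| unchanged.
(B) T(x,y) = (x + y, y): v = (0, 1) has norm |0| + |1| = 1, but T(v) = (1, 1) has norm 2 -- not preserved.
(C) T(x,y) = (2x, 2y): v = (1, 0) has norm |1| + |0| = 1, but T(v) = (2, 0) has norm 2 -- not preserved.
(D) T(x,y) = (x + y, x - y): v = (1, 0) has norm |1| + |0| = 1, but T(v) = (1, 1) has norm 2 -- not preserved.

Therefore the answer is (A).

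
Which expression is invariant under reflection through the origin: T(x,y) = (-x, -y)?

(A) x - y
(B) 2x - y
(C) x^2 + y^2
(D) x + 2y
C

The map is reflection through the origin: T(x,y) = (-x, -y).
Substitute the transformed coordinates into each option and compare with the original:
(A) x - y  ->  (-x) - (-y) = -x + y   [differs from x - y: not invariant]
(B) 2x - y  ->  2(-x) - (-y) = -2x + y   [differs from 2x - y: not invariant]
(C) x^2 + y^2  ->  (-x)^2 + (-y)^2 = x^2 + y^2   [equals x^2 + y^2: invariant]
(D) x + 2y  ->  (-x) + 2(-y) = -x - 2y   [differs from x + 2y: not invariant]

Only option (C), x^2 + y^2, is unchanged by the transformation.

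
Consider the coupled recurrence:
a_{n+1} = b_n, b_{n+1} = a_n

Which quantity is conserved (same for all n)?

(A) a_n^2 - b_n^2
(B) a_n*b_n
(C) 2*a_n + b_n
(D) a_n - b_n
B

Replace a_n by a_{n+1} = b_n and b_n by b_{n+1} = a_n in each option and simplify:
(A) a_n^2 - b_n^2  ->  (b_n)^2 - (a_n)^2 = -a_n^2 + b_n^2   [not conserved]
(B) a_n*b_n  ->  (b_n)*(a_n) = a_n*b_n   [conserved]
(C) 2*a_n + b_n  ->  2*(b_n) + (a_n) = a_n + 2*b_n   [not conserved]
(D) a_n - b_n  ->  (b_n) - (a_n) = -a_n + b_n   [not conserved]

Only (B) a_n*b_n returns to itself after one step, so it is the conserved quantity.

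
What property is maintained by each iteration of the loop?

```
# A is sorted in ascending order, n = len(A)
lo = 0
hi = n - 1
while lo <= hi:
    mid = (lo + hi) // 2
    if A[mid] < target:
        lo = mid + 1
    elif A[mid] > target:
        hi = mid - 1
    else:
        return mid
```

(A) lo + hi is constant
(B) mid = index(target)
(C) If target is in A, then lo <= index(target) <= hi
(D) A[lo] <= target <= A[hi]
C

A loop invariant must hold before the first iteration and be re-established by every execution of the body.

(C) If target is in A, then lo <= index(target) <= hi: Before the loop [lo, hi] = [0, n-1] covers every index. When A[mid] < target, sortedness puts target strictly to the right of mid, so setting lo = mid + 1 keeps index(target) in [lo, hi]; symmetrically for hi = mid - 1. Hence 'if target is in A then lo <= index(target) <= hi' holds after every iteration, and when lo > hi it proves target is absent.

The other options fail:
(A) lo + hi is constant: each iteration moves exactly one of lo, hi, so lo + hi changes (e.g. 0 + (n-1) becomes (mid+1) + (n-1)).
(B) mid = index(target): mid is just the current probe; it equals index(target) only on the iteration that returns.
(D) A[lo] <= target <= A[hi]: fails when target is not in A (e.g. target < A[0] already violates it before the loop), so it is not maintained in general.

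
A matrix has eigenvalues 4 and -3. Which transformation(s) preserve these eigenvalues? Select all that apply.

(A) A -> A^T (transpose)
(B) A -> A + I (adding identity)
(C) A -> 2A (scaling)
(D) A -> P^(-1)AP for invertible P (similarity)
A and D

Eigenvalues are preserved by:
1. Similarity transformations: A -> P^(-1)AP (same characteristic polynomial)
2. Transpose: A^T has the same eigenvalues as A

Eigenvalues are NOT preserved by:
- Adding identity: eigenvalues become 4+1, -3+1
- Scaling: eigenvalues become 8, -6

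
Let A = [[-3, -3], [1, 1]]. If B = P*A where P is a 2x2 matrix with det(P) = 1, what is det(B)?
0

By the multiplicative property of determinants, det(B) = det(P*A) = det(P) * det(A) = det(A),
so the determinant is invariant under multiplication by any determinant-1 matrix; we just need det(A).

det(A) = (-3)(1) - (-3)(1) = -3 - (-3) = 0

Therefore det(B) = 1 * 0 = 0.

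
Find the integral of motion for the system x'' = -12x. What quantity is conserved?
E = (x')^2 + 12x^2

Multiply the equation by x':
x' * x'' = -12x * x'
The left side is d/dt[(x')^2/2] and the right side is d/dt[-12x^2/2], so
d/dt[(x')^2/2 + 12x^2/2] = 0, i.e. (x')^2/2 + 12x^2/2 = constant.
Multiplying by 2, the integral of motion is E = (x')^2 + 12x^2.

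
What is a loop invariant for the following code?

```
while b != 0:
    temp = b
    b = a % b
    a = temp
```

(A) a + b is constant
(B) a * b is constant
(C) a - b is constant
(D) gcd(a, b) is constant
D

A loop invariant must hold before the first iteration and be re-established by every execution of the body.

(D) gcd(a, b) is constant: One iteration replaces (a, b) by (b, a mod b). Since a mod b = a - q*b for an integer q, any common divisor of a and b divides b and a mod b, and conversely; hence gcd(b, a mod b) = gcd(a, b). For instance (20, 7) -> (7, 6) keeps gcd = 1. At exit b = 0 and a = gcd of the original inputs.

The other options fail:
(A) a + b is constant: e.g. (a, b) = (20, 7) -> (7, 6): the sum goes from 27 to 13.
(B) a * b is constant: e.g. (a, b) = (20, 7) -> (7, 6): the product goes from 140 to 42.
(C) a - b is constant: e.g. (a, b) = (20, 7) -> (7, 6): the difference goes from 13 to 1.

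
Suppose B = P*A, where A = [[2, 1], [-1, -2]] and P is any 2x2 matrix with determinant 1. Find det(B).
-3

By the multiplicative property of determinants, det(B) = det(P*A) = det(P) * det(A) = det(A),
so the determinant is invariant under multiplication by any determinant-1 matrix; we just need det(A).

det(A) = (2)(-2) - (1)(-1) = -4 - (-1) = -3

Therefore det(B) = 1 * (-3) = -3.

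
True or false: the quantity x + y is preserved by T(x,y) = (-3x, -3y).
False

Substitute T(x,y) = (-3x, -3y) into the expression and compare with the original.

Original: x + y
After applying T: (-3x) + (-3y) = -3x - 3y

This differs from the original x + y (difference: -4x - 4y), so the expression is NOT invariant.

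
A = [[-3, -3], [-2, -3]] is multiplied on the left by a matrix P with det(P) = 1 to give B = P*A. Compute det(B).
3

By the multiplicative property of determinants, det(B) = det(P*A) = det(P) * det(A) = det(A),
so the determinant is invariant under multiplication by any determinant-1 matrix; we just need det(A).

det(A) = (-3)(-3) - (-3)(-2) = 9 - 6 = 3

Therefore det(B) = 1 * 3 = 3.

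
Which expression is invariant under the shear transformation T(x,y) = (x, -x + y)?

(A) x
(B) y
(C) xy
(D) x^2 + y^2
A

Under the shear T(x,y) = (x, -x + y):
Substitute the transformed coordinates into each option and compare with the original:
(A) x  ->  (x) = x   [equals x: invariant]
(B) y  ->  (-x + y) = -x + y   [differs from y: not invariant]
(C) xy  ->  (x)(-x + y) = -x^2 + xy   [differs from xy: not invariant]
(D) x^2 + y^2  ->  (x)^2 + (-x + y)^2 = 2x^2 - 2xy + y^2   [differs from x^2 + y^2: not invariant]

Only option (A), x, is unchanged by the transformation.
A vertical shear moves points parallel to the y-axis, so the x-coordinate (and any function of x alone) is unchanged.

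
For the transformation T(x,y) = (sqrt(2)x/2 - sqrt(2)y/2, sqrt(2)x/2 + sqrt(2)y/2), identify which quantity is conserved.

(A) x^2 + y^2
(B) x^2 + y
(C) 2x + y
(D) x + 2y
A

An expression E(x,y) is invariant under T if E(T(x,y)) = E(x,y). Here T(x,y) = (sqrt(2)x/2 - sqrt(2)y/2, sqrt(2)x/2 + sqrt(2)y/2).
Substitute the transformed coordinates into each option and compare with the original:
(A) x^2 + y^2  ->  (sqrt(2)x/2 - sqrt(2)y/2)^2 + (sqrt(2)x/2 + sqrt(2)y/2)^2 = x^2 + y^2   [equals x^2 + y^2: invariant]
(B) x^2 + y  ->  (sqrt(2)x/2 - sqrt(2)y/2)^2 + (sqrt(2)x/2 + sqrt(2)y/2) = x^2/2 - xy + sqrt(2)x/2 + y^2/2 + sqrt(2)y/2   [differs from x^2 + y: not invariant]
(C) 2x + y  ->  2(sqrt(2)x/2 - sqrt(2)y/2) + (sqrt(2)x/2 + sqrt(2)y/2) = 3sqrt(2)x/2 - sqrt(2)y/2   [differs from 2x + y: not invariant]
(D) x + 2y  ->  (sqrt(2)x/2 - sqrt(2)y/2) + 2(sqrt(2)x/2 + sqrt(2)y/2) = 3sqrt(2)x/2 + sqrt(2)y/2   [differs from x + 2y: not invariant]

Only option (A), x^2 + y^2, is unchanged by the transformation.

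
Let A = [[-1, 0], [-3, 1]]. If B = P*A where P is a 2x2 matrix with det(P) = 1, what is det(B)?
-1

By the multiplicative property of determinants, det(B) = det(P*A) = det(P) * det(A) = det(A),
so the determinant is invariant under multiplication by any determinant-1 matrix; we just need det(A).

det(A) = (-1)(1) - (0)(-3) = -1 - 0 = -1

Therefore det(B) = 1 * (-1) = -1.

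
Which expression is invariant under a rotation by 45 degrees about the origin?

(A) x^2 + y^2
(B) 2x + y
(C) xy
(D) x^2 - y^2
A

A rotation by 45 degrees sends (x, y) to (sqrt(2)x/2 - sqrt(2)y/2, sqrt(2)x/2 + sqrt(2)y/2).
Substitute the transformed coordinates into each option and compare with the original:
(A) x^2 + y^2  ->  (sqrt(2)x/2 - sqrt(2)y/2)^2 + (sqrt(2)x/2 + sqrt(2)y/2)^2 = x^2 + y^2   [equals x^2 + y^2: invariant]
(B) 2x + y  ->  2(sqrt(2)x/2 - sqrt(2)y/2) + (sqrt(2)x/2 + sqrt(2)y/2) = 3sqrt(2)x/2 - sqrt(2)y/2   [differs from 2x + y: not invariant]
(C) xy  ->  (sqrt(2)x/2 - sqrt(2)y/2)(sqrt(2)x/2 + sqrt(2)y/2) = x^2/2 - y^2/2   [differs from xy: not invariant]
(D) x^2 - y^2  ->  (sqrt(2)x/2 - sqrt(2)y/2)^2 - (sqrt(2)x/2 + sqrt(2)y/2)^2 = -2xy   [differs from x^2 - y^2: not invariant]

Only option (A), x^2 + y^2, is unchanged by the transformation.
Geometrically, x^2 + y^2 is the squared distance from the origin, which every rotation about the origin preserves.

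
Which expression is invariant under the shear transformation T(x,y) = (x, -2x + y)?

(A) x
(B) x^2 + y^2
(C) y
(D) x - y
A

Under the shear T(x,y) = (x, -2x + y):
Substitute the transformed coordinates into each option and compare with the original:
(A) x  ->  (x) = x   [equals x: invariant]
(B) x^2 + y^2  ->  (x)^2 + (-2x + y)^2 = 5x^2 - 4xy + y^2   [differs from x^2 + y^2: not invariant]
(C) y  ->  (-2x + y) = -2x + y   [differs from y: not invariant]
(D) x - y  ->  (x) - (-2x + y) = 3x - y   [differs from x - y: not invariant]

Only option (A), x, is unchanged by the transformation.
A vertical shear moves points parallel to the y-axis, so the x-coordinate (and any function of x alone) is unchanged.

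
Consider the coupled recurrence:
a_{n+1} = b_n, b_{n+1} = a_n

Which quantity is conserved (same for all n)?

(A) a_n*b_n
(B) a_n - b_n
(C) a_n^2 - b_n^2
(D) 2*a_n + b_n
A

Replace a_n by a_{n+1} = b_n and b_n by b_{n+1} = a_n in each option and simplify:
(A) a_n*b_n  ->  (b_n)*(a_n) = a_n*b_n   [conserved]
(B) a_n - b_n  ->  (b_n) - (a_n) = -a_n + b_n   [not conserved]
(C) a_n^2 - b_n^2  ->  (b_n)^2 - (a_n)^2 = -a_n^2 + b_n^2   [not conserved]
(D) 2*a_n + b_n  ->  2*(b_n) + (a_n) = a_n + 2*b_n   [not conserved]

Only (A) a_n*b_n returns to itself after one step, so it is the conserved quantity.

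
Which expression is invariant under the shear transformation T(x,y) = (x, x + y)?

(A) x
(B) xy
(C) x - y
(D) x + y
A

Under the shear T(x,y) = (x, x + y):
Substitute the transformed coordinates into each option and compare with the original:
(A) x  ->  (x) = x   [equals x: invariant]
(B) xy  ->  (x)(x + y) = x^2 + xy   [differs from xy: not invariant]
(C) x - y  ->  (x) - (x + y) = -y   [differs from x - y: not invariant]
(D) x + y  ->  (x) + (x + y) = 2x + y   [differs from x + y: not invariant]

Only option (A), x, is unchanged by the transformation.
A vertical shear moves points parallel to the y-axis, so the x-coordinate (and any function of x alone) is unchanged.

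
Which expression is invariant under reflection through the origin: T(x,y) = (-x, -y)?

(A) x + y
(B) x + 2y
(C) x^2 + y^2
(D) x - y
C

The map is reflection through the origin: T(x,y) = (-x, -y).
Substitute the transformed coordinates into each option and compare with the original:
(A) x + y  ->  (-x) + (-y) = -x - y   [differs from x + y: not invariant]
(B) x + 2y  ->  (-x) + 2(-y) = -x - 2y   [differs from x + 2y: not invariant]
(C) x^2 + y^2  ->  (-x)^2 + (-y)^2 = x^2 + y^2   [equals x^2 + y^2: invariant]
(D) x - y  ->  (-x) - (-y) = -x + y   [differs from x - y: not invariant]

Only option (C), x^2 + y^2, is unchanged by the transformation.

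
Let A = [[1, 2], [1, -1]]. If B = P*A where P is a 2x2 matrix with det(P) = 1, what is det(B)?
-3

By the multiplicative property of determinants, det(B) = det(P*A) = det(P) * det(A) = det(A),
so the determinant is invariant under multiplication by any determinant-1 matrix; we just need det(A).

det(A) = (1)(-1) - (2)(1) = -1 - 2 = -3

Therefore det(B) = 1 * (-3) = -3.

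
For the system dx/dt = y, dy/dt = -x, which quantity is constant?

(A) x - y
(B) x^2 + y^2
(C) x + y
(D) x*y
B

A first integral I satisfies dI/dt = 0 along every solution. Differentiate each option and use the equation of motion:
(A) d/dt[x - y] = y - (-x) = x + y, not identically 0
(B) d/dt[x^2 + y^2] = 2x*dx/dt + 2y*dy/dt = 2x*y + 2y*(-x) = 0
(C) d/dt[x + y] = y + (-x) = y - x, not identically 0
(D) d/dt[x*y] = (dx/dt)y + x(dy/dt) = y^2 - x^2, not identically 0

Only (B) has zero time-derivative. So x^2 + y^2 (the squared radius; trajectories are circles) is the conserved quantity.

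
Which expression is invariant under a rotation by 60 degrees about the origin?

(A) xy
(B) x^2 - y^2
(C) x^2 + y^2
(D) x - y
C

A rotation by 60 degrees sends (x, y) to (x/2 - sqrt(3)y/2, sqrt(3)x/2 + y/2).
Substitute the transformed coordinates into each option and compare with the original:
(A) xy  ->  (x/2 - sqrt(3)y/2)(sqrt(3)x/2 + y/2) = sqrt(3)x^2/4 - xy/2 - sqrt(3)y^2/4   [differs from xy: not invariant]
(B) x^2 - y^2  ->  (x/2 - sqrt(3)y/2)^2 - (sqrt(3)x/2 + y/2)^2 = -x^2/2 - sqrt(3)xy + y^2/2   [differs from x^2 - y^2: not invariant]
(C) x^2 + y^2  ->  (x/2 - sqrt(3)y/2)^2 + (sqrt(3)x/2 + y/2)^2 = x^2 + y^2   [equals x^2 + y^2: invariant]
(D) x - y  ->  (x/2 - sqrt(3)y/2) - (sqrt(3)x/2 + y/2) = -sqrt(3)x/2 + x/2 - sqrt(3)y/2 - y/2   [differs from x - y: not invariant]

Only option (C), x^2 + y^2, is unchanged by the transformation.
Geometrically, x^2 + y^2 is the squared distance from the origin, which every rotation about the origin preserves.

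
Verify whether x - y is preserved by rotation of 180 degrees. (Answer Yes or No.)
No

Applying rotation by 180 degrees: x' = x*cos(180 degrees) - y*sin(180 degrees) = -x, y' = x*sin(180 degrees) + y*cos(180 degrees) = -y

Substituting into x - y:
(-x) - (-y)
= -x + y

This differs from the original expression x - y, so it is NOT invariant.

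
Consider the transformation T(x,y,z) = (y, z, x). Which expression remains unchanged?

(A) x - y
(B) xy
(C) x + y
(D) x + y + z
D

Apply T(x,y,z) = (y, z, x) to each option, i.e. replace (x, y, z) by the transformed coordinates.
Substitute the transformed coordinates into each option and compare with the original:
(A) x - y  ->  (y) - (z) = y - z   [differs from x - y: not invariant]
(B) xy  ->  (y)(z) = yz   [differs from xy: not invariant]
(C) x + y  ->  (y) + (z) = y + z   [differs from x + y: not invariant]
(D) x + y + z  ->  (y) + (z) + (x) = x + y + z   [equals x + y + z: invariant]

Only option (D), x + y + z, is unchanged by the transformation.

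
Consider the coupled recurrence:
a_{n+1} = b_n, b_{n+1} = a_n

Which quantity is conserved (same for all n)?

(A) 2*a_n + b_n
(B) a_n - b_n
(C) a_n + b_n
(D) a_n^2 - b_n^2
C

Replace a_n by a_{n+1} = b_n and b_n by b_{n+1} = a_n in each option and simplify:
(A) 2*a_n + b_n  ->  2*(b_n) + (a_n) = a_n + 2*b_n   [not conserved]
(B) a_n - b_n  ->  (b_n) - (a_n) = -a_n + b_n   [not conserved]
(C) a_n + b_n  ->  (b_n) + (a_n) = a_n + b_n   [conserved]
(D) a_n^2 - b_n^2  ->  (b_n)^2 - (a_n)^2 = -a_n^2 + b_n^2   [not conserved]

Only (C) a_n + b_n returns to itself after one step, so it is the conserved quantity.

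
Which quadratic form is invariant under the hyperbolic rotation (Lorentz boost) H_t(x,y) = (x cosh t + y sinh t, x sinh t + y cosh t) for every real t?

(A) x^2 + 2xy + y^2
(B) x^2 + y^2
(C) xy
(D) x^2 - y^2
D

Write x' = x cosh t + y sinh t, y' = x sinh t + y cosh t and substitute into each option:
(A) x^2 + 2xy + y^2: (x' + y')^2 with x' + y' = (x + y)(cosh t + sinh t) = (x + y)e^t, so it becomes (x + y)^2 e^(2t)   [not invariant for t != 0]
(B) x^2 + y^2: (x cosh t + y sinh t)^2 + (x sinh t + y cosh t)^2 = (x^2 + y^2)(cosh^2 t + sinh^2 t) + 4xy sinh t cosh t = (x^2 + y^2) cosh 2t + 2xy sinh 2t   [not invariant for t != 0]
(C) xy: (x cosh t + y sinh t)(x sinh t + y cosh t) = xy(cosh^2 t + sinh^2 t) + (x^2 + y^2) sinh t cosh t = xy cosh 2t + (x^2 + y^2)(sinh 2t)/2   [not invariant for t != 0]
(D) x^2 - y^2: (x cosh t + y sinh t)^2 - (x sinh t + y cosh t)^2 = x^2(cosh^2 t - sinh^2 t) + 2xy(cosh t sinh t - sinh t cosh t) + y^2(sinh^2 t - cosh^2 t) = x^2 - y^2   [invariant, using cosh^2 t - sinh^2 t = 1]

Only (D) x^2 - y^2 is unchanged; it is the Minkowski form preserved by Lorentz boosts, just as x^2 + y^2 is preserved by ordinary rotations.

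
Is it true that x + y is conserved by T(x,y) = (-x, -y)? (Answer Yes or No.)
No

Substitute T(x,y) = (-x, -y) into the expression and compare with the original.

Original: x + y
After applying T: (-x) + (-y) = -x - y

This differs from the original x + y (difference: -2x - 2y), so the expression is NOT invariant.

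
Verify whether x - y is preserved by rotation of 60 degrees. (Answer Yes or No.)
No

Applying rotation by 60 degrees: x' = x*cos(60 degrees) - y*sin(60 degrees) = x/2 - sqrt(3)y/2, y' = x*sin(60 degrees) + y*cos(60 degrees) = sqrt(3)x/2 + y/2

Substituting into x - y:
(x/2 - sqrt(3)y/2) - (sqrt(3)x/2 + y/2)
= -sqrt(3)x/2 + x/2 - sqrt(3)y/2 - y/2

This differs from the original expression x - y, so it is NOT invariant.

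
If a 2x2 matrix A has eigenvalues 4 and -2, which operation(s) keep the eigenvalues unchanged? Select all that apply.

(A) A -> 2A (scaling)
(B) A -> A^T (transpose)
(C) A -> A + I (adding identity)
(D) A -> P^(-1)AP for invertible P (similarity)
B and D

Eigenvalues are preserved by:
1. Similarity transformations: A -> P^(-1)AP (same characteristic polynomial)
2. Transpose: A^T has the same eigenvalues as A

Eigenvalues are NOT preserved by:
- Adding identity: eigenvalues become 4+1, -2+1
- Scaling: eigenvalues become 8, -4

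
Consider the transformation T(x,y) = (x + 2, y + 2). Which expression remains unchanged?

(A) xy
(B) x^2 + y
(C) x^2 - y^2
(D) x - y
D

An expression E(x,y) is invariant under T if E(T(x,y)) = E(x,y). Here T(x,y) = (x + 2, y + 2).
Substitute the transformed coordinates into each option and compare with the original:
(A) xy  ->  (x + 2)(y + 2) = xy + 2x + 2y + 4   [differs from xy: not invariant]
(B) x^2 + y  ->  (x + 2)^2 + (y + 2) = x^2 + 4x + y + 6   [differs from x^2 + y: not invariant]
(C) x^2 - y^2  ->  (x + 2)^2 - (y + 2)^2 = x^2 + 4x - y^2 - 4y   [differs from x^2 - y^2: not invariant]
(D) x - y  ->  (x + 2) - (y + 2) = x - y   [equals x - y: invariant]

Only option (D), x - y, is unchanged by the transformation.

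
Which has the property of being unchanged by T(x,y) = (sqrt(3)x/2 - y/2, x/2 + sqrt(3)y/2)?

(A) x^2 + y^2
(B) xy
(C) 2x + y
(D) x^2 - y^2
A

An expression E(x,y) is invariant under T if E(T(x,y)) = E(x,y). Here T(x,y) = (sqrt(3)x/2 - y/2, x/2 + sqrt(3)y/2).
Substitute the transformed coordinates into each option and compare with the original:
(A) x^2 + y^2  ->  (sqrt(3)x/2 - y/2)^2 + (x/2 + sqrt(3)y/2)^2 = x^2 + y^2   [equals x^2 + y^2: invariant]
(B) xy  ->  (sqrt(3)x/2 - y/2)(x/2 + sqrt(3)y/2) = sqrt(3)x^2/4 + xy/2 - sqrt(3)y^2/4   [differs from xy: not invariant]
(C) 2x + y  ->  2(sqrt(3)x/2 - y/2) + (x/2 + sqrt(3)y/2) = x/2 + sqrt(3)x - y + sqrt(3)y/2   [differs from 2x + y: not invariant]
(D) x^2 - y^2  ->  (sqrt(3)x/2 - y/2)^2 - (x/2 + sqrt(3)y/2)^2 = x^2/2 - sqrt(3)xy - y^2/2   [differs from x^2 - y^2: not invariant]

Only option (A), x^2 + y^2, is unchanged by the transformation.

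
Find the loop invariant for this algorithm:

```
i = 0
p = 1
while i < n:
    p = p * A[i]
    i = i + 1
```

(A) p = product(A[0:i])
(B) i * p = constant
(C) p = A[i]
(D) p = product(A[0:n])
A

A loop invariant must hold before the first iteration and be re-established by every execution of the body.

(A) p = product(A[0:i]): Initially i = 0 and p = 1 = product of the empty slice A[0:0]. If p = product(A[0:i]) holds at the top of an iteration, the body sets p to product(A[0:i]) * A[i] = product(A[0:i+1]) and then i to i+1, so the property is restored. At exit i = n, giving p = product(A[0:n]).

The other options fail:
(B) i * p = constant: initially i * p = 0, but after one iteration it is 1 * A[0], which is nonzero in general.
(C) p = A[i]: after the first iteration p = A[0] but i = 1; in general p is a product of several elements, not a single one.
(D) p = product(A[0:n]): false before the loop (p = 1, not the full product) -- it only becomes true at exit.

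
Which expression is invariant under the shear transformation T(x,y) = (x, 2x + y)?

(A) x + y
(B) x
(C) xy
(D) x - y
B

Under the shear T(x,y) = (x, 2x + y):
Substitute the transformed coordinates into each option and compare with the original:
(A) x + y  ->  (x) + (2x + y) = 3x + y   [differs from x + y: not invariant]
(B) x  ->  (x) = x   [equals x: invariant]
(C) xy  ->  (x)(2x + y) = 2x^2 + xy   [differs from xy: not invariant]
(D) x - y  ->  (x) - (2x + y) = -x - y   [differs from x - y: not invariant]

Only option (B), x, is unchanged by the transformation.
A vertical shear moves points parallel to the y-axis, so the x-coordinate (and any function of x alone) is unchanged.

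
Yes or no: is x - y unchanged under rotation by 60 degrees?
No

Applying rotation by 60 degrees: x' = x*cos(60 degrees) - y*sin(60 degrees) = x/2 - sqrt(3)y/2, y' = x*sin(60 degrees) + y*cos(60 degrees) = sqrt(3)x/2 + y/2

Substituting into x - y:
(x/2 - sqrt(3)y/2) - (sqrt(3)x/2 + y/2)
= -sqrt(3)x/2 + x/2 - sqrt(3)y/2 - y/2

This differs from the original expression x - y, so it is NOT invariant.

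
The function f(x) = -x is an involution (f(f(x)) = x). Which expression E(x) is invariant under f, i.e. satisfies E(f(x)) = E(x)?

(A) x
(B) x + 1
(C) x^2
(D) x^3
C

Replace x by f(x) = -x in each option and simplify. As a quick numerical cross-check, also compare E(3) with E(f(3)) = E(-3).

(A) x  ->  (-x) = -x; check: E(3) = 3 but E(-3) = -3.   [not invariant]
(B) x + 1  ->  (-x) + 1 = 1 - x; check: E(3) = 4 but E(-3) = -2.   [not invariant]
(C) x^2  ->  (-x)^2, which simplifies back to x^2; check: E(3) = 9, E(-3) = 9.   [invariant]
(D) x^3  ->  (-x)^3 = -x^3; check: E(3) = 27 but E(-3) = -27.   [not invariant]

Only (C) is unchanged. E is symmetric under swapping x with f(x) = -x, which is exactly what an involution does.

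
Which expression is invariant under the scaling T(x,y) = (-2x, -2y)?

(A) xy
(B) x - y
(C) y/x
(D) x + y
C

Under the uniform scaling T(x,y) = (-2x, -2y):
Substitute the transformed coordinates into each option and compare with the original:
(A) xy  ->  (-2x)(-2y) = 4xy   [differs from xy: not invariant]
(B) x - y  ->  (-2x) - (-2y) = -2x + 2y   [differs from x - y: not invariant]
(C) y/x  ->  (-2y)/(-2x) = y/x   [equals y/x: invariant]
(D) x + y  ->  (-2x) + (-2y) = -2x - 2y   [differs from x + y: not invariant]

Only option (C), y/x, is unchanged by the transformation.
The common factor -2 cancels in a ratio of coordinates, while sums, products and sums of squares pick up factors of -2 or 4.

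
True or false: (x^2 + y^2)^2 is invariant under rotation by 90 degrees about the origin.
True

Applying rotation by 90 degrees: x' = x*cos(90 degrees) - y*sin(90 degrees) = -y, y' = x*sin(90 degrees) + y*cos(90 degrees) = x

Substituting into (x^2 + y^2)^2:
((-y)^2 + (x)^2)^2
= x^4 + 2x^2y^2 + y^4 = (x^2 + y^2)^2

This equals the original expression (x^2 + y^2)^2, so it IS invariant.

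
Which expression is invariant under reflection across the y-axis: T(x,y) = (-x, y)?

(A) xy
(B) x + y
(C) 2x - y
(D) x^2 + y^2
D

The map is reflection across the y-axis: T(x,y) = (-x, y).
Substitute the transformed coordinates into each option and compare with the original:
(A) xy  ->  (-x)(y) = -xy   [differs from xy: not invariant]
(B) x + y  ->  (-x) + (y) = -x + y   [differs from x + y: not invariant]
(C) 2x - y  ->  2(-x) - (y) = -2x - y   [differs from 2x - y: not invariant]
(D) x^2 + y^2  ->  (-x)^2 + (y)^2 = x^2 + y^2   [equals x^2 + y^2: invariant]

Only option (D), x^2 + y^2, is unchanged by the transformation.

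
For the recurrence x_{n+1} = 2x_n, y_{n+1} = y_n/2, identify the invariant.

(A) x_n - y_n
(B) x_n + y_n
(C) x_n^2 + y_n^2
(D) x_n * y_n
D

For the recurrence x_{n+1} = 2x_n, y_{n+1} = y_n/2:

x_{n+1} * y_{n+1} = (2x_n) * (y_n/2) = x_n * y_n
The product is conserved.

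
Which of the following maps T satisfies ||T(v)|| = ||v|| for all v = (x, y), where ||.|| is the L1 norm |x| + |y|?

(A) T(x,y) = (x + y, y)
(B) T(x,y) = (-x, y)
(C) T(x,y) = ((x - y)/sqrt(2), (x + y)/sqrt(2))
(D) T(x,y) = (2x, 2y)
B

A transformation preserves a norm if ||T(v)|| = ||v|| for every v; a single vector where the norm changes rules an option out.

(A) T(x,y) = (x + y, y): v = (0, 1) has norm |0| + |1| = 1, but T(v) = (1, 1) has norm 2 -- not preserved.
(B) T(x,y) = (-x, y): preserves the norm -- it only permutes the coordinates and/or flips signs, which leaves |x| + |y| unchanged.
(C) T(x,y) = ((x - y)/sqrt(2), (x + y)/sqrt(2)): v = (1, 0) has norm |1| + |0| = 1, but T(v) = (sqrt(2)/2, sqrt(2)/2) has norm sqrt(2) -- not preserved.
(D) T(x,y) = (2x, 2y): v = (1, 0) has norm |1| + |0| = 1, but T(v) = (2, 0) has norm 2 -- not preserved.

Therefore the answer is (B).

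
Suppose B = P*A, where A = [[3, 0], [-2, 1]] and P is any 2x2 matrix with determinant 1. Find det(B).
3

By the multiplicative property of determinants, det(B) = det(P*A) = det(P) * det(A) = det(A),
so the determinant is invariant under multiplication by any determinant-1 matrix; we just need det(A).

det(A) = (3)(1) - (0)(-2) = 3 - 0 = 3

Therefore det(B) = 1 * 3 = 3.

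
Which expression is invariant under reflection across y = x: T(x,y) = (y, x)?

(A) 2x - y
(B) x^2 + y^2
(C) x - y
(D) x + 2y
B

The map is reflection across y = x: T(x,y) = (y, x).
Substitute the transformed coordinates into each option and compare with the original:
(A) 2x - y  ->  2(y) - (x) = -x + 2y   [differs from 2x - y: not invariant]
(B) x^2 + y^2  ->  (y)^2 + (x)^2 = x^2 + y^2   [equals x^2 + y^2: invariant]
(C) x - y  ->  (y) - (x) = -x + y   [differs from x - y: not invariant]
(D) x + 2y  ->  (y) + 2(x) = 2x + y   [differs from x + 2y: not invariant]

Only option (B), x^2 + y^2, is unchanged by the transformation.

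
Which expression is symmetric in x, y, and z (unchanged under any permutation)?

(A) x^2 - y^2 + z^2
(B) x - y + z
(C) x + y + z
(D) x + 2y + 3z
C

A symmetric expression is unchanged when the variables are permuted; here the transformation to test is the swap (x, y) -> (y, x).
A symmetric expression must survive every permutation; the single swap x <-> y already eliminates the distractors, and the keyed expression is also unchanged by x <-> z and y <-> z (each variable enters it in exactly the same way).
Substitute the transformed coordinates into each option and compare with the original:
(A) x^2 - y^2 + z^2  ->  (y)^2 - (x)^2 + z^2 = -x^2 + y^2 + z^2   [differs from x^2 - y^2 + z^2: not invariant]
(B) x - y + z  ->  (y) - (x) + z = -x + y + z   [differs from x - y + z: not invariant]
(C) x + y + z  ->  (y) + (x) + z = x + y + z   [equals x + y + z: invariant]
(D) x + 2y + 3z  ->  (y) + 2(x) + 3z = 2x + y + 3z   [differs from x + 2y + 3z: not invariant]

Only option (C), x + y + z, is unchanged by the transformation.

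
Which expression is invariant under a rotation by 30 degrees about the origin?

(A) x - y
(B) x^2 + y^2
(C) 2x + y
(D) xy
B

A rotation by 30 degrees sends (x, y) to (sqrt(3)x/2 - y/2, x/2 + sqrt(3)y/2).
Substitute the transformed coordinates into each option and compare with the original:
(A) x - y  ->  (sqrt(3)x/2 - y/2) - (x/2 + sqrt(3)y/2) = -x/2 + sqrt(3)x/2 - sqrt(3)y/2 - y/2   [differs from x - y: not invariant]
(B) x^2 + y^2  ->  (sqrt(3)x/2 - y/2)^2 + (x/2 + sqrt(3)y/2)^2 = x^2 + y^2   [equals x^2 + y^2: invariant]
(C) 2x + y  ->  2(sqrt(3)x/2 - y/2) + (x/2 + sqrt(3)y/2) = x/2 + sqrt(3)x - y + sqrt(3)y/2   [differs from 2x + y: not invariant]
(D) xy  ->  (sqrt(3)x/2 - y/2)(x/2 + sqrt(3)y/2) = sqrt(3)x^2/4 + xy/2 - sqrt(3)y^2/4   [differs from xy: not invariant]

Only option (B), x^2 + y^2, is unchanged by the transformation.
Geometrically, x^2 + y^2 is the squared distance from the origin, which every rotation about the origin preserves.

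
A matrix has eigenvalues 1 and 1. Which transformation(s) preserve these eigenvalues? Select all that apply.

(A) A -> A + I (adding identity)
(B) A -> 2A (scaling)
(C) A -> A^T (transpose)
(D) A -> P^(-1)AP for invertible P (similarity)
C and D

Eigenvalues are preserved by:
1. Similarity transformations: A -> P^(-1)AP (same characteristic polynomial)
2. Transpose: A^T has the same eigenvalues as A

Eigenvalues are NOT preserved by:
- Adding identity: eigenvalues become 1+1, 1+1
- Scaling: eigenvalues become 2, 2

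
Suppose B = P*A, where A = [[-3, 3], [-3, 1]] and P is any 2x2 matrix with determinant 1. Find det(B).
6

By the multiplicative property of determinants, det(B) = det(P*A) = det(P) * det(A) = det(A),
so the determinant is invariant under multiplication by any determinant-1 matrix; we just need det(A).

det(A) = (-3)(1) - (3)(-3) = -3 - (-9) = 6

Therefore det(B) = 1 * 6 = 6.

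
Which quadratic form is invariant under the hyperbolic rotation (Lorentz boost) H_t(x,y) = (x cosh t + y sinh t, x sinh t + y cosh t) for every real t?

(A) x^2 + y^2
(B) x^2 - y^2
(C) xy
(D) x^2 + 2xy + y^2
B

Write x' = x cosh t + y sinh t, y' = x sinh t + y cosh t and substitute into each option:
(A) x^2 + y^2: (x cosh t + y sinh t)^2 + (x sinh t + y cosh t)^2 = (x^2 + y^2)(cosh^2 t + sinh^2 t) + 4xy sinh t cosh t = (x^2 + y^2) cosh 2t + 2xy sinh 2t   [not invariant for t != 0]
(B) x^2 - y^2: (x cosh t + y sinh t)^2 - (x sinh t + y cosh t)^2 = x^2(cosh^2 t - sinh^2 t) + 2xy(cosh t sinh t - sinh t cosh t) + y^2(sinh^2 t - cosh^2 t) = x^2 - y^2   [invariant, using cosh^2 t - sinh^2 t = 1]
(C) xy: (x cosh t + y sinh t)(x sinh t + y cosh t) = xy(cosh^2 t + sinh^2 t) + (x^2 + y^2) sinh t cosh t = xy cosh 2t + (x^2 + y^2)(sinh 2t)/2   [not invariant for t != 0]
(D) x^2 + 2xy + y^2: (x' + y')^2 with x' + y' = (x + y)(cosh t + sinh t) = (x + y)e^t, so it becomes (x + y)^2 e^(2t)   [not invariant for t != 0]

Only (B) x^2 - y^2 is unchanged; it is the Minkowski form preserved by Lorentz boosts, just as x^2 + y^2 is preserved by ordinary rotations.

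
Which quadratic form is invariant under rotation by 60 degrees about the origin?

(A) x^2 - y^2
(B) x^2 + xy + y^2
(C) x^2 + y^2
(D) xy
C

Rotation by 60 degrees sends (x, y) to (x/2 - sqrt(3)y/2, sqrt(3)x/2 + y/2).
Substitute the transformed coordinates into each option and compare with the original:
(A) x^2 - y^2  ->  (x/2 - sqrt(3)y/2)^2 - (sqrt(3)x/2 + y/2)^2 = -x^2/2 - sqrt(3)xy + y^2/2   [differs from x^2 - y^2: not invariant]
(B) x^2 + xy + y^2  ->  (x/2 - sqrt(3)y/2)^2 + (x/2 - sqrt(3)y/2)(sqrt(3)x/2 + y/2) + (sqrt(3)x/2 + y/2)^2 = sqrt(3)x^2/4 + x^2 - xy/2 - sqrt(3)y^2/4 + y^2   [differs from x^2 + xy + y^2: not invariant]
(C) x^2 + y^2  ->  (x/2 - sqrt(3)y/2)^2 + (sqrt(3)x/2 + y/2)^2 = x^2 + y^2   [equals x^2 + y^2: invariant]
(D) xy  ->  (x/2 - sqrt(3)y/2)(sqrt(3)x/2 + y/2) = sqrt(3)x^2/4 - xy/2 - sqrt(3)y^2/4   [differs from xy: not invariant]

Only option (C), x^2 + y^2, is unchanged by the transformation.
x^2 + y^2 is the squared distance from the origin, which rotations preserve.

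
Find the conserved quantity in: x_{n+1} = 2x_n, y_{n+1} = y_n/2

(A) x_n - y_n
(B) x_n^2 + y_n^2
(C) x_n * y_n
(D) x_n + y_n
C

For the recurrence x_{n+1} = 2x_n, y_{n+1} = y_n/2:

x_{n+1} * y_{n+1} = (2x_n) * (y_n/2) = x_n * y_n
The product is conserved.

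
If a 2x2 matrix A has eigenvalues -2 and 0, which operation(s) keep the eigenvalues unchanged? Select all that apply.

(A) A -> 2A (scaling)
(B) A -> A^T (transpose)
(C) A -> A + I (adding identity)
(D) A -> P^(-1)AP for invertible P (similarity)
B and D

Eigenvalues are preserved by:
1. Similarity transformations: A -> P^(-1)AP (same characteristic polynomial)
2. Transpose: A^T has the same eigenvalues as A

Eigenvalues are NOT preserved by:
- Adding identity: eigenvalues become -2+1, 0+1
- Scaling: eigenvalues become -4, 0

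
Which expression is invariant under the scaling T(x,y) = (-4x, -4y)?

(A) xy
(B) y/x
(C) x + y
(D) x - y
B

Under the uniform scaling T(x,y) = (-4x, -4y):
Substitute the transformed coordinates into each option and compare with the original:
(A) xy  ->  (-4x)(-4y) = 16xy   [differs from xy: not invariant]
(B) y/x  ->  (-4y)/(-4x) = y/x   [equals y/x: invariant]
(C) x + y  ->  (-4x) + (-4y) = -4x - 4y   [differs from x + y: not invariant]
(D) x - y  ->  (-4x) - (-4y) = -4x + 4y   [differs from x - y: not invariant]

Only option (B), y/x, is unchanged by the transformation.
The common factor -4 cancels in a ratio of coordinates, while sums, products and sums of squares pick up factors of -4 or 16.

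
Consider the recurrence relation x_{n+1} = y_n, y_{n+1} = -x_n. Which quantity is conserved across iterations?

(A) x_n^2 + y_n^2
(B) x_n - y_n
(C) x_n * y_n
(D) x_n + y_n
A

For the recurrence x_{n+1} = y_n, y_{n+1} = -x_n:

x_{n+1}^2 + y_{n+1}^2 = y_n^2 + (-x_n)^2 = x_n^2 + y_n^2
The sum of squares is conserved (like energy in a harmonic oscillator).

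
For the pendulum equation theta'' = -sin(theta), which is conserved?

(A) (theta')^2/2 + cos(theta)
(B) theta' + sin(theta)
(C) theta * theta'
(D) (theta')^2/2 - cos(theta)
D

A first integral I satisfies dI/dt = 0 along every solution. Differentiate each option and use the equation of motion:
(A) d/dt[(theta')^2/2 + cos(theta)] = theta' theta'' - sin(theta) theta' = -2 theta' sin(theta), not identically 0
(B) d/dt[theta' + sin(theta)] = theta'' + cos(theta) theta' = -sin(theta) + theta' cos(theta), not identically 0
(C) d/dt[theta * theta'] = (theta')^2 + theta theta'' = (theta')^2 - theta sin(theta), not identically 0
(D) d/dt[(theta')^2/2 - cos(theta)] = theta' theta'' + sin(theta) theta' = theta'(-sin(theta)) + theta' sin(theta) = 0

Only (D) has zero time-derivative. This is the total energy: kinetic (theta')^2/2 plus potential -cos(theta).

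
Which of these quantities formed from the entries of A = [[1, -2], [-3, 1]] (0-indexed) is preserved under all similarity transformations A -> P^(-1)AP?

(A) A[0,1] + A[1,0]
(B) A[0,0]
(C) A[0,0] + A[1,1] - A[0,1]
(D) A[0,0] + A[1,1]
D

A[0,0] + A[1,1] is the trace of A. By the cyclic property of the trace, tr(P^(-1)AP) = tr(APP^(-1)) = tr(A), so it is the same for every matrix similar to A.

The other combinations are not similarity invariants. For example, take P = [[1, 1], [1, 2]] (det P = 1), so P^(-1) = [[2, -1], [-1, 1]] and
B = P^(-1)AP = [[0, -5], [-1, 2]].
Evaluating each option on A and on B:
(A) A[0,1] + A[1,0]: -5 for A, -6 for B -> changes
(B) A[0,0]: 1 for A, 0 for B -> changes
(C) A[0,0] + A[1,1] - A[0,1]: 4 for A, 7 for B -> changes
(D) A[0,0] + A[1,1]: 2 for A, 2 for B -> unchanged

Only (D) A[0,0] + A[1,1] = 2 survives (and it does so for every P, not just this one), so it is the invariant.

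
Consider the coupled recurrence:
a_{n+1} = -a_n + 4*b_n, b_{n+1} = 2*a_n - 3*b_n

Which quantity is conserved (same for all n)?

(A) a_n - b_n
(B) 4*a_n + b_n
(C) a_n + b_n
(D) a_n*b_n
C

Replace a_n by a_{n+1} = -a_n + 4*b_n and b_n by b_{n+1} = 2*a_n - 3*b_n in each option and simplify:
(A) a_n - b_n  ->  (-a_n + 4*b_n) - (2*a_n - 3*b_n) = -3*a_n + 7*b_n   [not conserved]
(B) 4*a_n + b_n  ->  4*(-a_n + 4*b_n) + (2*a_n - 3*b_n) = -2*a_n + 13*b_n   [not conserved]
(C) a_n + b_n  ->  (-a_n + 4*b_n) + (2*a_n - 3*b_n) = a_n + b_n   [conserved]
(D) a_n*b_n  ->  (-a_n + 4*b_n)*(2*a_n - 3*b_n) = -2*a_n^2 + 11*a_n*b_n - 12*b_n^2   [not conserved]

Only (C) a_n + b_n returns to itself after one step, so it is the conserved quantity.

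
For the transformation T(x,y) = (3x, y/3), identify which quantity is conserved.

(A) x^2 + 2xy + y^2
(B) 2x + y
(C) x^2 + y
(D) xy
D

An expression E(x,y) is invariant under T if E(T(x,y)) = E(x,y). Here T(x,y) = (3x, y/3).
Substitute the transformed coordinates into each option and compare with the original:
(A) x^2 + 2xy + y^2  ->  (3x)^2 + 2(3x)(y/3) + (y/3)^2 = 9x^2 + 2xy + y^2/9   [differs from x^2 + 2xy + y^2: not invariant]
(B) 2x + y  ->  2(3x) + (y/3) = 6x + y/3   [differs from 2x + y: not invariant]
(C) x^2 + y  ->  (3x)^2 + (y/3) = 9x^2 + y/3   [differs from x^2 + y: not invariant]
(D) xy  ->  (3x)(y/3) = xy   [equals xy: invariant]

Only option (D), xy, is unchanged by the transformation.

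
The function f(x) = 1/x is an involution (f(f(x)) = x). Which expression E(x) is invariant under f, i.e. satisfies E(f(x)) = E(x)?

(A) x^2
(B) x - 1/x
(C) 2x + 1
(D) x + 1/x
D

Replace x by f(x) = 1/x in each option and simplify. As a quick numerical cross-check, also compare E(4) with E(f(4)) = E(1/4).

(A) x^2  ->  (1/x)^2 = x^(-2); check: E(4) = 16 but E(1/4) = 1/16.   [not invariant]
(B) x - 1/x  ->  (1/x) - 1/(1/x) = -x + 1/x; check: E(4) = 15/4 but E(1/4) = -15/4.   [not invariant]
(C) 2x + 1  ->  2(1/x) + 1 = (x + 2)/x; check: E(4) = 9 but E(1/4) = 3/2.   [not invariant]
(D) x + 1/x  ->  (1/x) + 1/(1/x), which simplifies back to x + 1/x; check: E(4) = 17/4, E(1/4) = 17/4.   [invariant]

Only (D) is unchanged. E is symmetric under swapping x with f(x) = 1/x, which is exactly what an involution does.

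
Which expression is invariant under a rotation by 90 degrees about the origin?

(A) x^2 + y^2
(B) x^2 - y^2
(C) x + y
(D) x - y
A

A rotation by 90 degrees sends (x, y) to (-y, x).
Substitute the transformed coordinates into each option and compare with the original:
(A) x^2 + y^2  ->  (-y)^2 + (x)^2 = x^2 + y^2   [equals x^2 + y^2: invariant]
(B) x^2 - y^2  ->  (-y)^2 - (x)^2 = -x^2 + y^2   [differs from x^2 - y^2: not invariant]
(C) x + y  ->  (-y) + (x) = x - y   [differs from x + y: not invariant]
(D) x - y  ->  (-y) - (x) = -x - y   [differs from x - y: not invariant]

Only option (A), x^2 + y^2, is unchanged by the transformation.
Geometrically, x^2 + y^2 is the squared distance from the origin, which every rotation about the origin preserves.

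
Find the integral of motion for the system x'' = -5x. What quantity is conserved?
E = (x')^2 + 5x^2

Multiply the equation by x':
x' * x'' = -5x * x'
The left side is d/dt[(x')^2/2] and the right side is d/dt[-5x^2/2], so
d/dt[(x')^2/2 + 5x^2/2] = 0, i.e. (x')^2/2 + 5x^2/2 = constant.
Multiplying by 2, the integral of motion is E = (x')^2 + 5x^2.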